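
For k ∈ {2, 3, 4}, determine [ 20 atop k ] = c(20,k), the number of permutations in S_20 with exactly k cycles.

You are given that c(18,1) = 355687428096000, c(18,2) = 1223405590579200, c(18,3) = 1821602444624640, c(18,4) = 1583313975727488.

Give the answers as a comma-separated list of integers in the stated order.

r19: T_19,1=18×355687428096000+0=6402373705728000; T_19,2=18×1223405590579200+355687428096000=22376988058521600; T_19,3=18×1821602444624640+1223405590579200=34012249593822720; T_19,4=18×1583313975727488+1821602444624640=30321254007719424
r20: T_20,2=19×22376988058521600+6402373705728000=431565146817638400; T_20,3=19×34012249593822720+22376988058521600=668609730341153280; T_20,4=19×30321254007719424+34012249593822720=610116075740491776
Read c(20,2) = 431565146817638400, c(20,3) = 668609730341153280, c(20,4) = 610116075740491776.

431565146817638400, 668609730341153280, 610116075740491776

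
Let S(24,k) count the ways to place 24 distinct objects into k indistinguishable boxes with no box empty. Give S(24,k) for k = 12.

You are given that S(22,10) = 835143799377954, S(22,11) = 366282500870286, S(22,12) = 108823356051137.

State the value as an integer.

24930204590758260

row 23: T[23][11]=11·366282500870286+835143799377954=4864251308951100  T[23][12]=12·108823356051137+366282500870286=1672162773483930
row 24: T[24][12]=12·1672162773483930+4864251308951100=24930204590758260
Read S(24,12) = 24930204590758260.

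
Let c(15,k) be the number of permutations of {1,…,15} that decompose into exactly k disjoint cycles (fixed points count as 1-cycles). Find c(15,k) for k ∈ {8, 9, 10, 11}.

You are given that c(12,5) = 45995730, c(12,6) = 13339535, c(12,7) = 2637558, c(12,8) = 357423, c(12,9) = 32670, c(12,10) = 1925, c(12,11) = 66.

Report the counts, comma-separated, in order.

2681453775, 368411615, 37312275, 2749747

@13  (13,6):13339535·12+45995730→206070150, (13,7):2637558·12+13339535→44990231, (13,8):357423·12+2637558→6926634, (13,9):32670·12+357423→749463, (13,10):1925·12+32670→55770, (13,11):66·12+1925→2717
@14  (14,7):44990231·13+206070150→790943153, (14,8):6926634·13+44990231→135036473, (14,9):749463·13+6926634→16669653, (14,10):55770·13+749463→1474473, (14,11):2717·13+55770→91091
@15  (15,8):135036473·14+790943153→2681453775, (15,9):16669653·14+135036473→368411615, (15,10):1474473·14+16669653→37312275, (15,11):91091·14+1474473→2749747
Read c(15,8) = 2681453775, c(15,9) = 368411615, c(15,10) = 37312275, c(15,11) = 2749747.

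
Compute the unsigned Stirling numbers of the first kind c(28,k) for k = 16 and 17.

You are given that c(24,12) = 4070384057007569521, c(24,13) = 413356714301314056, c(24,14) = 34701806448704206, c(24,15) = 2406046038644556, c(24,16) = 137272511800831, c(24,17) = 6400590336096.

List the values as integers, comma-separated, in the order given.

398629729895941637715, 25117208862499312650

@25  (25,13):413356714301314056·24+4070384057007569521→13990945200239106865, (25,14):34701806448704206·24+413356714301314056→1246200069070215000, (25,15):2406046038644556·24+34701806448704206→92446911376173550, (25,16):137272511800831·24+2406046038644556→5700586321864500, (25,17):6400590336096·24+137272511800831→290886679867135
@26  (26,14):1246200069070215000·25+13990945200239106865→45145946926994481865, (26,15):92446911376173550·25+1246200069070215000→3557372853474553750, (26,16):5700586321864500·25+92446911376173550→234961569422786050, (26,17):290886679867135·25+5700586321864500→12972753318542875
@27  (27,15):3557372853474553750·26+45145946926994481865→137637641117332879365, (27,16):234961569422786050·26+3557372853474553750→9666373658466991050, (27,17):12972753318542875·26+234961569422786050→572253155704900800
@28  (28,16):9666373658466991050·27+137637641117332879365→398629729895941637715, (28,17):572253155704900800·27+9666373658466991050→25117208862499312650
Read c(28,16) = 398629729895941637715, c(28,17) = 25117208862499312650.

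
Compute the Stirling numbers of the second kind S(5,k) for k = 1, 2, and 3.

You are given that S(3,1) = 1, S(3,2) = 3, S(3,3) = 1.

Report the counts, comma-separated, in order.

1, 15, 25

r4: T_4,1=1×1+0=1; T_4,2=2×3+1=7; T_4,3=3×1+3=6
r5: T_5,1=1×1+0=1; T_5,2=2×7+1=15; T_5,3=3×6+7=25
Read S(5,1) = 1, S(5,2) = 15, S(5,3) = 25.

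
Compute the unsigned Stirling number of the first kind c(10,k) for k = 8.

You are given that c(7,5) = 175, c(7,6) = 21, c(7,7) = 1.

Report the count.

870

row 8: T[8][6]=7·21+175=322  T[8][7]=7·1+21=28  T[8][8]=7·0+1=1
row 9: T[9][7]=8·28+322=546  T[9][8]=8·1+28=36
row 10: T[10][8]=9·36+546=870
Read c(10,8) = 870.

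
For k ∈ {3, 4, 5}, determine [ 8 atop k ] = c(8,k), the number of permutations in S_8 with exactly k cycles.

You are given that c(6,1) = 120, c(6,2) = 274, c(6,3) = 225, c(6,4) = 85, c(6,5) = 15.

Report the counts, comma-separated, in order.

13132, 6769, 1960

[7] T[7,2]:6*274+120=1764 · T[7,3]:6*225+274=1624 · T[7,4]:6*85+225=735 · T[7,5]:6*15+85=175
[8] T[8,3]:7*1624+1764=13132 · T[8,4]:7*735+1624=6769 · T[8,5]:7*175+735=1960
Read c(8,3) = 13132, c(8,4) = 6769, c(8,5) = 1960.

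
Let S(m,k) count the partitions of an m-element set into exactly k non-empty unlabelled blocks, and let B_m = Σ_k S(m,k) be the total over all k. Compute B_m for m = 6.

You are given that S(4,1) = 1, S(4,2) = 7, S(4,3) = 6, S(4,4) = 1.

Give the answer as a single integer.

@5  (5,1):1·1+0→1, (5,2):7·2+1→15, (5,3):6·3+7→25, (5,4):1·4+6→10, (5,5):0·5+1→1
@6  (6,1):1·1+0→1, (6,2):15·2+1→31, (6,3):25·3+15→90, (6,4):10·4+25→65, (6,5):1·5+10→15, (6,6):0·6+1→1
B_6 = ΣS(6,k) = 1+31+90+65+15+1 = 203

203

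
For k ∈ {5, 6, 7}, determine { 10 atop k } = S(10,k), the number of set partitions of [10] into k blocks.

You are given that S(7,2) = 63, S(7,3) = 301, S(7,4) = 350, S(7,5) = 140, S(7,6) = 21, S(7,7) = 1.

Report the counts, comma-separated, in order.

i=8: T(8,3)=63+3·301=966 | T(8,4)=301+4·350=1701 | T(8,5)=350+5·140=1050 | T(8,6)=140+6·21=266 | T(8,7)=21+7·1=28
i=9: T(9,4)=966+4·1701=7770 | T(9,5)=1701+5·1050=6951 | T(9,6)=1050+6·266=2646 | T(9,7)=266+7·28=462
i=10: T(10,5)=7770+5·6951=42525 | T(10,6)=6951+6·2646=22827 | T(10,7)=2646+7·462=5880
Read S(10,5) = 42525, S(10,6) = 22827, S(10,7) = 5880.

42525, 22827, 5880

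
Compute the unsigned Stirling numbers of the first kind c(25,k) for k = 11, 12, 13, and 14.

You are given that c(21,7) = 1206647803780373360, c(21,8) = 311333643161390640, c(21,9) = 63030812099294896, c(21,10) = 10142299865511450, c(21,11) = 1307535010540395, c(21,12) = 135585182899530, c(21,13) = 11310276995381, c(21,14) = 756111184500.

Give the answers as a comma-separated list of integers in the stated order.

1014945527825214637300, 130770928736755873500, 13990945200239106865, 1246200069070215000

row 22: T[22][8]=21·311333643161390640+1206647803780373360=7744654310169576800  T[22][9]=21·63030812099294896+311333643161390640=1634980697246583456  T[22][10]=21·10142299865511450+63030812099294896=276019109275035346  T[22][11]=21·1307535010540395+10142299865511450=37600535086859745  T[22][12]=21·135585182899530+1307535010540395=4154823851430525  T[22][13]=21·11310276995381+135585182899530=373100999802531  T[22][14]=21·756111184500+11310276995381=27188611869881
row 23: T[23][9]=22·1634980697246583456+7744654310169576800=43714229649594412832  T[23][10]=22·276019109275035346+1634980697246583456=7707401101297361068  T[23][11]=22·37600535086859745+276019109275035346=1103230881185949736  T[23][12]=22·4154823851430525+37600535086859745=129006659818331295  T[23][13]=22·373100999802531+4154823851430525=12363045847086207  T[23][14]=22·27188611869881+373100999802531=971250460939913
row 24: T[24][10]=23·7707401101297361068+43714229649594412832=220984454979433717396  T[24][11]=23·1103230881185949736+7707401101297361068=33081711368574204996  T[24][12]=23·129006659818331295+1103230881185949736=4070384057007569521  T[24][13]=23·12363045847086207+129006659818331295=413356714301314056  T[24][14]=23·971250460939913+12363045847086207=34701806448704206
row 25: T[25][11]=24·33081711368574204996+220984454979433717396=1014945527825214637300  T[25][12]=24·4070384057007569521+33081711368574204996=130770928736755873500  T[25][13]=24·413356714301314056+4070384057007569521=13990945200239106865  T[25][14]=24·34701806448704206+413356714301314056=1246200069070215000
Read c(25,11) = 1014945527825214637300, c(25,12) = 130770928736755873500, c(25,13) = 13990945200239106865, c(25,14) = 1246200069070215000.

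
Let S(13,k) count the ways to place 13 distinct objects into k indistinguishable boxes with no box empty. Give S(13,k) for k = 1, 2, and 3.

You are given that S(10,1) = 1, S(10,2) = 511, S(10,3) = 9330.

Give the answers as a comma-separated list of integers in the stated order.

1, 4095, 261625

i=11: T(11,1)=0+1·1=1 | T(11,2)=1+2·511=1023 | T(11,3)=511+3·9330=28501
i=12: T(12,1)=0+1·1=1 | T(12,2)=1+2·1023=2047 | T(12,3)=1023+3·28501=86526
i=13: T(13,1)=0+1·1=1 | T(13,2)=1+2·2047=4095 | T(13,3)=2047+3·86526=261625
Read S(13,1) = 1, S(13,2) = 4095, S(13,3) = 261625.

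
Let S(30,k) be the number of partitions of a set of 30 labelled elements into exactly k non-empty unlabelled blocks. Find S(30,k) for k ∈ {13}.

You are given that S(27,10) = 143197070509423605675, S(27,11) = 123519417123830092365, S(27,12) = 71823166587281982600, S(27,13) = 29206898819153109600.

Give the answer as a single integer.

@28  (28,11):123519417123830092365·11+143197070509423605675→1501910658871554621690, (28,12):71823166587281982600·12+123519417123830092365→985397416171213883565, (28,13):29206898819153109600·13+71823166587281982600→451512851236272407400
@29  (29,12):985397416171213883565·12+1501910658871554621690→13326679652926121224470, (29,13):451512851236272407400·13+985397416171213883565→6855064482242755179765
@30  (30,13):6855064482242755179765·13+13326679652926121224470→102442517922081938561415
Read S(30,13) = 102442517922081938561415.

102442517922081938561415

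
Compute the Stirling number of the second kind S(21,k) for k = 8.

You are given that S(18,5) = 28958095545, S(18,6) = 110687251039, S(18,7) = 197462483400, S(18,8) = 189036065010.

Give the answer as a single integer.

i=19: T(19,6)=28958095545+6·110687251039=693081601779 | T(19,7)=110687251039+7·197462483400=1492924634839 | T(19,8)=197462483400+8·189036065010=1709751003480
i=20: T(20,7)=693081601779+7·1492924634839=11143554045652 | T(20,8)=1492924634839+8·1709751003480=15170932662679
i=21: T(21,8)=11143554045652+8·15170932662679=132511015347084
Read S(21,8) = 132511015347084.

132511015347084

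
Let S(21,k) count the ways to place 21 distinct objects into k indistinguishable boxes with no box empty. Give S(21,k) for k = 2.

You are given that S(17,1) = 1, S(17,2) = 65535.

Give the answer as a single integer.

r18: T_18,1=1×1+0=1; T_18,2=2×65535+1=131071
r19: T_19,1=1×1+0=1; T_19,2=2×131071+1=262143
r20: T_20,1=1×1+0=1; T_20,2=2×262143+1=524287
r21: T_21,2=2×524287+1=1048575
Read S(21,2) = 1048575.

1048575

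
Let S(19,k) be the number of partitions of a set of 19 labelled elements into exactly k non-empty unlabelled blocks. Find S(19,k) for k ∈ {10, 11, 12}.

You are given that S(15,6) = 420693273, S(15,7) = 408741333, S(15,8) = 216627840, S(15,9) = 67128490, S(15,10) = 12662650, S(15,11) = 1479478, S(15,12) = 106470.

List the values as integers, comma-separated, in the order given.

477297033785, 129413217791, 23466951300

[16] T[16,7]:7*408741333+420693273=3281882604 · T[16,8]:8*216627840+408741333=2141764053 · T[16,9]:9*67128490+216627840=820784250 · T[16,10]:10*12662650+67128490=193754990 · T[16,11]:11*1479478+12662650=28936908 · T[16,12]:12*106470+1479478=2757118
[17] T[17,8]:8*2141764053+3281882604=20415995028 · T[17,9]:9*820784250+2141764053=9528822303 · T[17,10]:10*193754990+820784250=2758334150 · T[17,11]:11*28936908+193754990=512060978 · T[17,12]:12*2757118+28936908=62022324
[18] T[18,9]:9*9528822303+20415995028=106175395755 · T[18,10]:10*2758334150+9528822303=37112163803 · T[18,11]:11*512060978+2758334150=8391004908 · T[18,12]:12*62022324+512060978=1256328866
[19] T[19,10]:10*37112163803+106175395755=477297033785 · T[19,11]:11*8391004908+37112163803=129413217791 · T[19,12]:12*1256328866+8391004908=23466951300
Read S(19,10) = 477297033785, S(19,11) = 129413217791, S(19,12) = 23466951300.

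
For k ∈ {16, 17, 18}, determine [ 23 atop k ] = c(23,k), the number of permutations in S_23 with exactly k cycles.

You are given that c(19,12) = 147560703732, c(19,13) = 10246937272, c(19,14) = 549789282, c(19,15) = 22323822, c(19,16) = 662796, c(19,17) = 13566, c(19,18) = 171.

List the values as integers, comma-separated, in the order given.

3256091103430, 136717357942, 4546047198

i=20: T(20,13)=147560703732+19·10246937272=342252511900 | T(20,14)=10246937272+19·549789282=20692933630 | T(20,15)=549789282+19·22323822=973941900 | T(20,16)=22323822+19·662796=34916946 | T(20,17)=662796+19·13566=920550 | T(20,18)=13566+19·171=16815
i=21: T(21,14)=342252511900+20·20692933630=756111184500 | T(21,15)=20692933630+20·973941900=40171771630 | T(21,16)=973941900+20·34916946=1672280820 | T(21,17)=34916946+20·920550=53327946 | T(21,18)=920550+20·16815=1256850
i=22: T(22,15)=756111184500+21·40171771630=1599718388730 | T(22,16)=40171771630+21·1672280820=75289668850 | T(22,17)=1672280820+21·53327946=2792167686 | T(22,18)=53327946+21·1256850=79721796
i=23: T(23,16)=1599718388730+22·75289668850=3256091103430 | T(23,17)=75289668850+22·2792167686=136717357942 | T(23,18)=2792167686+22·79721796=4546047198
Read c(23,16) = 3256091103430, c(23,17) = 136717357942, c(23,18) = 4546047198.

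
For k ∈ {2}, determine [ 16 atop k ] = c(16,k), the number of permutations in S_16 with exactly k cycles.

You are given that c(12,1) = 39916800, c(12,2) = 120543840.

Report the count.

4339163001600

row 13: T[13][1]=12·39916800+0=479001600  T[13][2]=12·120543840+39916800=1486442880
row 14: T[14][1]=13·479001600+0=6227020800  T[14][2]=13·1486442880+479001600=19802759040
row 15: T[15][1]=14·6227020800+0=87178291200  T[15][2]=14·19802759040+6227020800=283465647360
row 16: T[16][2]=15·283465647360+87178291200=4339163001600
Read c(16,2) = 4339163001600.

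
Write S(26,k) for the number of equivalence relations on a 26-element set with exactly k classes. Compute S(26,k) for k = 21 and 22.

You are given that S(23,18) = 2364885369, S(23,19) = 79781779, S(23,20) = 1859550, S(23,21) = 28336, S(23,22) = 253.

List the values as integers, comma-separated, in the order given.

row 24: T[24][19]=19·79781779+2364885369=3880739170  T[24][20]=20·1859550+79781779=116972779  T[24][21]=21·28336+1859550=2454606  T[24][22]=22·253+28336=33902
row 25: T[25][20]=20·116972779+3880739170=6220194750  T[25][21]=21·2454606+116972779=168519505  T[25][22]=22·33902+2454606=3200450
row 26: T[26][21]=21·168519505+6220194750=9759104355  T[26][22]=22·3200450+168519505=238929405
Read S(26,21) = 9759104355, S(26,22) = 238929405.

9759104355, 238929405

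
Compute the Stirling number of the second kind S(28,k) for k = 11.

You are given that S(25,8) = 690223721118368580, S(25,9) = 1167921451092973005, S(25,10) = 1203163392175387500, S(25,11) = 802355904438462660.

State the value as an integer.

row 26: T[26][9]=9·1167921451092973005+690223721118368580=11201516780955125625  T[26][10]=10·1203163392175387500+1167921451092973005=13199555372846848005  T[26][11]=11·802355904438462660+1203163392175387500=10029078340998476760
row 27: T[27][10]=10·13199555372846848005+11201516780955125625=143197070509423605675  T[27][11]=11·10029078340998476760+13199555372846848005=123519417123830092365
row 28: T[28][11]=11·123519417123830092365+143197070509423605675=1501910658871554621690
Read S(28,11) = 1501910658871554621690.

1501910658871554621690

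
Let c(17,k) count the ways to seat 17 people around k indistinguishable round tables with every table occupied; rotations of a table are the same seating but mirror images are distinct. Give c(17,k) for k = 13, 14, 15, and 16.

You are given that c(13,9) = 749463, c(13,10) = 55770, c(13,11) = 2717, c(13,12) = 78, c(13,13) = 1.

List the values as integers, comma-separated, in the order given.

row 14: T[14][10]=13·55770+749463=1474473  T[14][11]=13·2717+55770=91091  T[14][12]=13·78+2717=3731  T[14][13]=13·1+78=91  T[14][14]=13·0+1=1
row 15: T[15][11]=14·91091+1474473=2749747  T[15][12]=14·3731+91091=143325  T[15][13]=14·91+3731=5005  T[15][14]=14·1+91=105  T[15][15]=14·0+1=1
row 16: T[16][12]=15·143325+2749747=4899622  T[16][13]=15·5005+143325=218400  T[16][14]=15·105+5005=6580  T[16][15]=15·1+105=120  T[16][16]=15·0+1=1
row 17: T[17][13]=16·218400+4899622=8394022  T[17][14]=16·6580+218400=323680  T[17][15]=16·120+6580=8500  T[17][16]=16·1+120=136
Read c(17,13) = 8394022, c(17,14) = 323680, c(17,15) = 8500, c(17,16) = 136.

8394022, 323680, 8500, 136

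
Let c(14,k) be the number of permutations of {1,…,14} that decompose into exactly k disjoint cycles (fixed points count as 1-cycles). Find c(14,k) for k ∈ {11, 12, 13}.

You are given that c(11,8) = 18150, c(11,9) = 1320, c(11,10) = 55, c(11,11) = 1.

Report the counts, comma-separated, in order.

i=12: T(12,9)=18150+11·1320=32670 | T(12,10)=1320+11·55=1925 | T(12,11)=55+11·1=66 | T(12,12)=1+11·0=1
i=13: T(13,10)=32670+12·1925=55770 | T(13,11)=1925+12·66=2717 | T(13,12)=66+12·1=78 | T(13,13)=1+12·0=1
i=14: T(14,11)=55770+13·2717=91091 | T(14,12)=2717+13·78=3731 | T(14,13)=78+13·1=91
Read c(14,11) = 91091, c(14,12) = 3731, c(14,13) = 91.

91091, 3731, 91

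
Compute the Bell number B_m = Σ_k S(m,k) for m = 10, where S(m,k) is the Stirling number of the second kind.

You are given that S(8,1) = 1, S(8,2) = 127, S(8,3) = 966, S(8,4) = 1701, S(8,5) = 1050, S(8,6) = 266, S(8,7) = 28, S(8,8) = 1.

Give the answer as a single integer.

@9  (9,1):1·1+0→1, (9,2):127·2+1→255, (9,3):966·3+127→3025, (9,4):1701·4+966→7770, (9,5):1050·5+1701→6951, (9,6):266·6+1050→2646, (9,7):28·7+266→462, (9,8):1·8+28→36, (9,9):0·9+1→1
@10  (10,1):1·1+0→1, (10,2):255·2+1→511, (10,3):3025·3+255→9330, (10,4):7770·4+3025→34105, (10,5):6951·5+7770→42525, (10,6):2646·6+6951→22827, (10,7):462·7+2646→5880, (10,8):36·8+462→750, (10,9):1·9+36→45, (10,10):0·10+1→1
B_10 = ΣS(10,k) = 1+511+9330+34105+42525+22827+5880+750+45+1 = 115975

115975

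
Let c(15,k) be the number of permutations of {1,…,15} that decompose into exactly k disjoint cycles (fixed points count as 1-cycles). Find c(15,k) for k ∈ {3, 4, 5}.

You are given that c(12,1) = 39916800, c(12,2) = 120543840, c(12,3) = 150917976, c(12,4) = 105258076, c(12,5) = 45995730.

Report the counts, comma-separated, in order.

392156797824, 310989260400, 159721605680

r13: T_13,1=12×39916800+0=479001600; T_13,2=12×120543840+39916800=1486442880; T_13,3=12×150917976+120543840=1931559552; T_13,4=12×105258076+150917976=1414014888; T_13,5=12×45995730+105258076=657206836
r14: T_14,2=13×1486442880+479001600=19802759040; T_14,3=13×1931559552+1486442880=26596717056; T_14,4=13×1414014888+1931559552=20313753096; T_14,5=13×657206836+1414014888=9957703756
r15: T_15,3=14×26596717056+19802759040=392156797824; T_15,4=14×20313753096+26596717056=310989260400; T_15,5=14×9957703756+20313753096=159721605680
Read c(15,3) = 392156797824, c(15,4) = 310989260400, c(15,5) = 159721605680.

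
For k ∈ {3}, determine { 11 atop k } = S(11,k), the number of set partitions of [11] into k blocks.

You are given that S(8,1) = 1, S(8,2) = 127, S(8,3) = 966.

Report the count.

28501

[9] T[9,1]:1*1+0=1 · T[9,2]:2*127+1=255 · T[9,3]:3*966+127=3025
[10] T[10,2]:2*255+1=511 · T[10,3]:3*3025+255=9330
[11] T[11,3]:3*9330+511=28501
Read S(11,3) = 28501.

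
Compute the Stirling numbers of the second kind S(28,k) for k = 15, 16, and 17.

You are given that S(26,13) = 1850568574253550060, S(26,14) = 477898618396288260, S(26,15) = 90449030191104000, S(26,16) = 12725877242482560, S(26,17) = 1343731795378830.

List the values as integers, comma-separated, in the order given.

36060660300744309600, 6539643128396047620, 898741468057510350

@27  (27,14):477898618396288260·14+1850568574253550060→8541149231801585700, (27,15):90449030191104000·15+477898618396288260→1834634071262848260, (27,16):12725877242482560·16+90449030191104000→294063066070824960, (27,17):1343731795378830·17+12725877242482560→35569317763922670
@28  (28,15):1834634071262848260·15+8541149231801585700→36060660300744309600, (28,16):294063066070824960·16+1834634071262848260→6539643128396047620, (28,17):35569317763922670·17+294063066070824960→898741468057510350
Read S(28,15) = 36060660300744309600, S(28,16) = 6539643128396047620, S(28,17) = 898741468057510350.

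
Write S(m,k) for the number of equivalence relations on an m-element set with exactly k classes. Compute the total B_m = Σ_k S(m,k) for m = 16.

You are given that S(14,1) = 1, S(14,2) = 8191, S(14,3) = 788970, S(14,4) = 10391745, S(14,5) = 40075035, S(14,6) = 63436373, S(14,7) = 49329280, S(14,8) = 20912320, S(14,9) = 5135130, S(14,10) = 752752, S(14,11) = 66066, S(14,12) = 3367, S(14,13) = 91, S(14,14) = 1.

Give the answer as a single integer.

[15] T[15,1]:1*1+0=1 · T[15,2]:2*8191+1=16383 · T[15,3]:3*788970+8191=2375101 · T[15,4]:4*10391745+788970=42355950 · T[15,5]:5*40075035+10391745=210766920 · T[15,6]:6*63436373+40075035=420693273 · T[15,7]:7*49329280+63436373=408741333 · T[15,8]:8*20912320+49329280=216627840 · T[15,9]:9*5135130+20912320=67128490 · T[15,10]:10*752752+5135130=12662650 · T[15,11]:11*66066+752752=1479478 · T[15,12]:12*3367+66066=106470 · T[15,13]:13*91+3367=4550 · T[15,14]:14*1+91=105 · T[15,15]:15*0+1=1
[16] T[16,1]:1*1+0=1 · T[16,2]:2*16383+1=32767 · T[16,3]:3*2375101+16383=7141686 · T[16,4]:4*42355950+2375101=171798901 · T[16,5]:5*210766920+42355950=1096190550 · T[16,6]:6*420693273+210766920=2734926558 · T[16,7]:7*408741333+420693273=3281882604 · T[16,8]:8*216627840+408741333=2141764053 · T[16,9]:9*67128490+216627840=820784250 · T[16,10]:10*12662650+67128490=193754990 · T[16,11]:11*1479478+12662650=28936908 · T[16,12]:12*106470+1479478=2757118 · T[16,13]:13*4550+106470=165620 · T[16,14]:14*105+4550=6020 · T[16,15]:15*1+105=120 · T[16,16]:16*0+1=1
B_16 = ΣS(16,k) = 1+32767+7141686+171798901+1096190550+2734926558+3281882604+2141764053+820784250+193754990+28936908+2757118+165620+6020+120+1 = 10480142147

10480142147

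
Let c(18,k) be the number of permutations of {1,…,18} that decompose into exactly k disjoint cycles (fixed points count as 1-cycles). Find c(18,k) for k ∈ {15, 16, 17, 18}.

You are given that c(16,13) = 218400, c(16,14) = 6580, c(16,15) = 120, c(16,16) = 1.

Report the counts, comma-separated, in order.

468180, 10812, 153, 1

row 17: T[17][14]=16·6580+218400=323680  T[17][15]=16·120+6580=8500  T[17][16]=16·1+120=136  T[17][17]=16·0+1=1
row 18: T[18][15]=17·8500+323680=468180  T[18][16]=17·136+8500=10812  T[18][17]=17·1+136=153  T[18][18]=17·0+1=1
Read c(18,15) = 468180, c(18,16) = 10812, c(18,17) = 153, c(18,18) = 1.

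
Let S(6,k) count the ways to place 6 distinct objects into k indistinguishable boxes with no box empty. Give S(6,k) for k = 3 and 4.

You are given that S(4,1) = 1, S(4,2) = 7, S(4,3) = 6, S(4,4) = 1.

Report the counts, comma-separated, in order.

90, 65

[5] T[5,2]:2*7+1=15 · T[5,3]:3*6+7=25 · T[5,4]:4*1+6=10
[6] T[6,3]:3*25+15=90 · T[6,4]:4*10+25=65
Read S(6,3) = 90, S(6,4) = 65.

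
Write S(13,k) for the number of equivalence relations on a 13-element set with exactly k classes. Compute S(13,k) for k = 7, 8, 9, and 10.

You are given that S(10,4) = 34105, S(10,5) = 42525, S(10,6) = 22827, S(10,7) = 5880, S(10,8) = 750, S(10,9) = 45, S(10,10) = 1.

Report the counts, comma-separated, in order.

r11: T_11,5=5×42525+34105=246730; T_11,6=6×22827+42525=179487; T_11,7=7×5880+22827=63987; T_11,8=8×750+5880=11880; T_11,9=9×45+750=1155; T_11,10=10×1+45=55
r12: T_12,6=6×179487+246730=1323652; T_12,7=7×63987+179487=627396; T_12,8=8×11880+63987=159027; T_12,9=9×1155+11880=22275; T_12,10=10×55+1155=1705
r13: T_13,7=7×627396+1323652=5715424; T_13,8=8×159027+627396=1899612; T_13,9=9×22275+159027=359502; T_13,10=10×1705+22275=39325
Read S(13,7) = 5715424, S(13,8) = 1899612, S(13,9) = 359502, S(13,10) = 39325.

5715424, 1899612, 359502, 39325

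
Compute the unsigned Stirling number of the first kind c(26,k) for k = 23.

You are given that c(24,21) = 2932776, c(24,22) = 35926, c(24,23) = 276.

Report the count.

r25: T_25,22=24×35926+2932776=3795000; T_25,23=24×276+35926=42550
r26: T_26,23=25×42550+3795000=4858750
Read c(26,23) = 4858750.

4858750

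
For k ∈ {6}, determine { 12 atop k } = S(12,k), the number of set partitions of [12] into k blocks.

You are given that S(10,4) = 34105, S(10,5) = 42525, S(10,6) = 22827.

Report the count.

r11: T_11,5=5×42525+34105=246730; T_11,6=6×22827+42525=179487
r12: T_12,6=6×179487+246730=1323652
Read S(12,6) = 1323652.

1323652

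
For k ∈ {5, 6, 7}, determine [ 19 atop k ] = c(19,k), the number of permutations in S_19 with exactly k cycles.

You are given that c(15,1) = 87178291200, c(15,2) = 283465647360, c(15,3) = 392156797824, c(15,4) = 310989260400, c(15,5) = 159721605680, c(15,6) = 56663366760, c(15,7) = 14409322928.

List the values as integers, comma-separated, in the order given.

row 16: T[16][2]=15·283465647360+87178291200=4339163001600  T[16][3]=15·392156797824+283465647360=6165817614720  T[16][4]=15·310989260400+392156797824=5056995703824  T[16][5]=15·159721605680+310989260400=2706813345600  T[16][6]=15·56663366760+159721605680=1009672107080  T[16][7]=15·14409322928+56663366760=272803210680
row 17: T[17][3]=16·6165817614720+4339163001600=102992244837120  T[17][4]=16·5056995703824+6165817614720=87077748875904  T[17][5]=16·2706813345600+5056995703824=48366009233424  T[17][6]=16·1009672107080+2706813345600=18861567058880  T[17][7]=16·272803210680+1009672107080=5374523477960
row 18: T[18][4]=17·87077748875904+102992244837120=1583313975727488  T[18][5]=17·48366009233424+87077748875904=909299905844112  T[18][6]=17·18861567058880+48366009233424=369012649234384  T[18][7]=17·5374523477960+18861567058880=110228466184200
row 19: T[19][5]=18·909299905844112+1583313975727488=17950712280921504  T[19][6]=18·369012649234384+909299905844112=7551527592063024  T[19][7]=18·110228466184200+369012649234384=2353125040549984
Read c(19,5) = 17950712280921504, c(19,6) = 7551527592063024, c(19,7) = 2353125040549984.

17950712280921504, 7551527592063024, 2353125040549984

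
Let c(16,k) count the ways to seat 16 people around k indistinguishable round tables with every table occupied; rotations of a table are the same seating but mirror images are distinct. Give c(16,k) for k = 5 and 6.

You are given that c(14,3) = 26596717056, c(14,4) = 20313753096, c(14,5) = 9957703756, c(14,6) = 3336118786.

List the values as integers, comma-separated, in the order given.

[15] T[15,4]:14*20313753096+26596717056=310989260400 · T[15,5]:14*9957703756+20313753096=159721605680 · T[15,6]:14*3336118786+9957703756=56663366760
[16] T[16,5]:15*159721605680+310989260400=2706813345600 · T[16,6]:15*56663366760+159721605680=1009672107080
Read c(16,5) = 2706813345600, c(16,6) = 1009672107080.

2706813345600, 1009672107080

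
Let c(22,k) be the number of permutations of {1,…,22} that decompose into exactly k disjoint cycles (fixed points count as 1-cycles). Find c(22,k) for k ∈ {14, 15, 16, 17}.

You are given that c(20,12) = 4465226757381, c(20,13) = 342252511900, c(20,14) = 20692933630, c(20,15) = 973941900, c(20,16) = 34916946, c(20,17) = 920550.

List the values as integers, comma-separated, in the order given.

27188611869881, 1599718388730, 75289668850, 2792167686

r21: T_21,13=20×342252511900+4465226757381=11310276995381; T_21,14=20×20692933630+342252511900=756111184500; T_21,15=20×973941900+20692933630=40171771630; T_21,16=20×34916946+973941900=1672280820; T_21,17=20×920550+34916946=53327946
r22: T_22,14=21×756111184500+11310276995381=27188611869881; T_22,15=21×40171771630+756111184500=1599718388730; T_22,16=21×1672280820+40171771630=75289668850; T_22,17=21×53327946+1672280820=2792167686
Read c(22,14) = 27188611869881, c(22,15) = 1599718388730, c(22,16) = 75289668850, c(22,17) = 2792167686.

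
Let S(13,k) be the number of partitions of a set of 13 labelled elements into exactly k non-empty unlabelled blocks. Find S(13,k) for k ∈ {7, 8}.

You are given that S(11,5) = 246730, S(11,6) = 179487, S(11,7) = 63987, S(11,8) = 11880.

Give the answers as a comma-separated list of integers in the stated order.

i=12: T(12,6)=246730+6·179487=1323652 | T(12,7)=179487+7·63987=627396 | T(12,8)=63987+8·11880=159027
i=13: T(13,7)=1323652+7·627396=5715424 | T(13,8)=627396+8·159027=1899612
Read S(13,7) = 5715424, S(13,8) = 1899612.

5715424, 1899612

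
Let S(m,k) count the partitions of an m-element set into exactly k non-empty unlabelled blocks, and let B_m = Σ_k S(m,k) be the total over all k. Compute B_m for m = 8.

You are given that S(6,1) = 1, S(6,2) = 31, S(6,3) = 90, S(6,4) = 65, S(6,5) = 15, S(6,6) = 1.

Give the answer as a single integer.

@7  (7,1):1·1+0→1, (7,2):31·2+1→63, (7,3):90·3+31→301, (7,4):65·4+90→350, (7,5):15·5+65→140, (7,6):1·6+15→21, (7,7):0·7+1→1
@8  (8,1):1·1+0→1, (8,2):63·2+1→127, (8,3):301·3+63→966, (8,4):350·4+301→1701, (8,5):140·5+350→1050, (8,6):21·6+140→266, (8,7):1·7+21→28, (8,8):0·8+1→1
B_8 = ΣS(8,k) = 1+127+966+1701+1050+266+28+1 = 4140

4140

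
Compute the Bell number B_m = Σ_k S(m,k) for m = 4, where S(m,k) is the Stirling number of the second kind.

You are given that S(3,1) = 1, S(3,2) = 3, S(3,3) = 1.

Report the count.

15

r4: T_4,1=1×1+0=1; T_4,2=2×3+1=7; T_4,3=3×1+3=6; T_4,4=4×0+1=1
B_4 = ΣS(4,k) = 1+7+6+1 = 15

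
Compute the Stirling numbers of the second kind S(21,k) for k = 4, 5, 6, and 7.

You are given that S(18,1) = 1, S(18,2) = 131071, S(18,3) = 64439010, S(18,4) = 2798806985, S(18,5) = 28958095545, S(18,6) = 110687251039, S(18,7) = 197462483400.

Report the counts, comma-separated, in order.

181509070050, 3791262568401, 26585679462804, 82310957214948

i=19: T(19,2)=1+2·131071=262143 | T(19,3)=131071+3·64439010=193448101 | T(19,4)=64439010+4·2798806985=11259666950 | T(19,5)=2798806985+5·28958095545=147589284710 | T(19,6)=28958095545+6·110687251039=693081601779 | T(19,7)=110687251039+7·197462483400=1492924634839
i=20: T(20,3)=262143+3·193448101=580606446 | T(20,4)=193448101+4·11259666950=45232115901 | T(20,5)=11259666950+5·147589284710=749206090500 | T(20,6)=147589284710+6·693081601779=4306078895384 | T(20,7)=693081601779+7·1492924634839=11143554045652
i=21: T(21,4)=580606446+4·45232115901=181509070050 | T(21,5)=45232115901+5·749206090500=3791262568401 | T(21,6)=749206090500+6·4306078895384=26585679462804 | T(21,7)=4306078895384+7·11143554045652=82310957214948
Read S(21,4) = 181509070050, S(21,5) = 3791262568401, S(21,6) = 26585679462804, S(21,7) = 82310957214948.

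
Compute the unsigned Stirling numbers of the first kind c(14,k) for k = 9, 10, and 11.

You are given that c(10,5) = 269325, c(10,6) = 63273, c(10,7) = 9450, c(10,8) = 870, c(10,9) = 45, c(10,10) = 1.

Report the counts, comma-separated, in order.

i=11: T(11,6)=269325+10·63273=902055 | T(11,7)=63273+10·9450=157773 | T(11,8)=9450+10·870=18150 | T(11,9)=870+10·45=1320 | T(11,10)=45+10·1=55 | T(11,11)=1+10·0=1
i=12: T(12,7)=902055+11·157773=2637558 | T(12,8)=157773+11·18150=357423 | T(12,9)=18150+11·1320=32670 | T(12,10)=1320+11·55=1925 | T(12,11)=55+11·1=66
i=13: T(13,8)=2637558+12·357423=6926634 | T(13,9)=357423+12·32670=749463 | T(13,10)=32670+12·1925=55770 | T(13,11)=1925+12·66=2717
i=14: T(14,9)=6926634+13·749463=16669653 | T(14,10)=749463+13·55770=1474473 | T(14,11)=55770+13·2717=91091
Read c(14,9) = 16669653, c(14,10) = 1474473, c(14,11) = 91091.

16669653, 1474473, 91091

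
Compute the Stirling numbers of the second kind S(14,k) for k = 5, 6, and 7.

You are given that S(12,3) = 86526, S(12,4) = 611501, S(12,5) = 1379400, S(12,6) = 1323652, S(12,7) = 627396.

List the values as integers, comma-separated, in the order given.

@13  (13,4):611501·4+86526→2532530, (13,5):1379400·5+611501→7508501, (13,6):1323652·6+1379400→9321312, (13,7):627396·7+1323652→5715424
@14  (14,5):7508501·5+2532530→40075035, (14,6):9321312·6+7508501→63436373, (14,7):5715424·7+9321312→49329280
Read S(14,5) = 40075035, S(14,6) = 63436373, S(14,7) = 49329280.

40075035, 63436373, 49329280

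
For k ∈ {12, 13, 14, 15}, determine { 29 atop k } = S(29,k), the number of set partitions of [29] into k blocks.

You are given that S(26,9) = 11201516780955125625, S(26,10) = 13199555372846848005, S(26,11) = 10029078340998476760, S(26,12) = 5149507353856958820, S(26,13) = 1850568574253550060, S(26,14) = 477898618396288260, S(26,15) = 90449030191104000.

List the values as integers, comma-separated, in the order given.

@27  (27,10):13199555372846848005·10+11201516780955125625→143197070509423605675, (27,11):10029078340998476760·11+13199555372846848005→123519417123830092365, (27,12):5149507353856958820·12+10029078340998476760→71823166587281982600, (27,13):1850568574253550060·13+5149507353856958820→29206898819153109600, (27,14):477898618396288260·14+1850568574253550060→8541149231801585700, (27,15):90449030191104000·15+477898618396288260→1834634071262848260
@28  (28,11):123519417123830092365·11+143197070509423605675→1501910658871554621690, (28,12):71823166587281982600·12+123519417123830092365→985397416171213883565, (28,13):29206898819153109600·13+71823166587281982600→451512851236272407400, (28,14):8541149231801585700·14+29206898819153109600→148782988064375309400, (28,15):1834634071262848260·15+8541149231801585700→36060660300744309600
@29  (29,12):985397416171213883565·12+1501910658871554621690→13326679652926121224470, (29,13):451512851236272407400·13+985397416171213883565→6855064482242755179765, (29,14):148782988064375309400·14+451512851236272407400→2534474684137526739000, (29,15):36060660300744309600·15+148782988064375309400→689692892575539953400
Read S(29,12) = 13326679652926121224470, S(29,13) = 6855064482242755179765, S(29,14) = 2534474684137526739000, S(29,15) = 689692892575539953400.

13326679652926121224470, 6855064482242755179765, 2534474684137526739000, 689692892575539953400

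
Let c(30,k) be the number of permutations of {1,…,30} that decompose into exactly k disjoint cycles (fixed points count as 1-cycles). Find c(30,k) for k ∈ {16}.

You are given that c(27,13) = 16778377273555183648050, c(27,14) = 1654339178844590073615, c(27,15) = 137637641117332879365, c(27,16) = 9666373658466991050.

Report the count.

691254538651580660999025

r28: T_28,14=27×1654339178844590073615+16778377273555183648050=61445535102359115635655; T_28,15=27×137637641117332879365+1654339178844590073615=5370555489012577816470; T_28,16=27×9666373658466991050+137637641117332879365=398629729895941637715
r29: T_29,15=28×5370555489012577816470+61445535102359115635655=211821088794711294496815; T_29,16=28×398629729895941637715+5370555489012577816470=16532187926098943672490
r30: T_30,16=29×16532187926098943672490+211821088794711294496815=691254538651580660999025
Read c(30,16) = 691254538651580660999025.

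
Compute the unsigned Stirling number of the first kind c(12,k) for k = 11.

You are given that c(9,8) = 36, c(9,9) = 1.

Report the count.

66

@10  (10,9):1·9+36→45, (10,10):0·9+1→1
@11  (11,10):1·10+45→55, (11,11):0·10+1→1
@12  (12,11):1·11+55→66
Read c(12,11) = 66.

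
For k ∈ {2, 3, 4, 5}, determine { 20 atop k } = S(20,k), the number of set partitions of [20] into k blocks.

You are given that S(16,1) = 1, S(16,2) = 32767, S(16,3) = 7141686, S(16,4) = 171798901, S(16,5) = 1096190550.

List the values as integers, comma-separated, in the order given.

r17: T_17,1=1×1+0=1; T_17,2=2×32767+1=65535; T_17,3=3×7141686+32767=21457825; T_17,4=4×171798901+7141686=694337290; T_17,5=5×1096190550+171798901=5652751651
r18: T_18,1=1×1+0=1; T_18,2=2×65535+1=131071; T_18,3=3×21457825+65535=64439010; T_18,4=4×694337290+21457825=2798806985; T_18,5=5×5652751651+694337290=28958095545
r19: T_19,1=1×1+0=1; T_19,2=2×131071+1=262143; T_19,3=3×64439010+131071=193448101; T_19,4=4×2798806985+64439010=11259666950; T_19,5=5×28958095545+2798806985=147589284710
r20: T_20,2=2×262143+1=524287; T_20,3=3×193448101+262143=580606446; T_20,4=4×11259666950+193448101=45232115901; T_20,5=5×147589284710+11259666950=749206090500
Read S(20,2) = 524287, S(20,3) = 580606446, S(20,4) = 45232115901, S(20,5) = 749206090500.

524287, 580606446, 45232115901, 749206090500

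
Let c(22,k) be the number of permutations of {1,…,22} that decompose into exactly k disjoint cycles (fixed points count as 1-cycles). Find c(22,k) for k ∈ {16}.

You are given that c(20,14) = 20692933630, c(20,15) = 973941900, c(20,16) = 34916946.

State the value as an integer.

75289668850

r21: T_21,15=20×973941900+20692933630=40171771630; T_21,16=20×34916946+973941900=1672280820
r22: T_22,16=21×1672280820+40171771630=75289668850
Read c(22,16) = 75289668850.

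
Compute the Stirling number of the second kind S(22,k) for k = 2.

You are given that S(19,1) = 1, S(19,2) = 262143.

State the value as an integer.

2097151

i=20: T(20,1)=0+1·1=1 | T(20,2)=1+2·262143=524287
i=21: T(21,1)=0+1·1=1 | T(21,2)=1+2·524287=1048575
i=22: T(22,2)=1+2·1048575=2097151
Read S(22,2) = 2097151.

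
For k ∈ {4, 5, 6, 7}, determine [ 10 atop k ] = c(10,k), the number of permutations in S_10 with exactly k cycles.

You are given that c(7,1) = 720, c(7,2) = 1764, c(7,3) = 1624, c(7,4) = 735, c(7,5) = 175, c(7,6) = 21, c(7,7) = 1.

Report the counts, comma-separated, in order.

723680, 269325, 63273, 9450

@8  (8,2):1764·7+720→13068, (8,3):1624·7+1764→13132, (8,4):735·7+1624→6769, (8,5):175·7+735→1960, (8,6):21·7+175→322, (8,7):1·7+21→28
@9  (9,3):13132·8+13068→118124, (9,4):6769·8+13132→67284, (9,5):1960·8+6769→22449, (9,6):322·8+1960→4536, (9,7):28·8+322→546
@10  (10,4):67284·9+118124→723680, (10,5):22449·9+67284→269325, (10,6):4536·9+22449→63273, (10,7):546·9+4536→9450
Read c(10,4) = 723680, c(10,5) = 269325, c(10,6) = 63273, c(10,7) = 9450.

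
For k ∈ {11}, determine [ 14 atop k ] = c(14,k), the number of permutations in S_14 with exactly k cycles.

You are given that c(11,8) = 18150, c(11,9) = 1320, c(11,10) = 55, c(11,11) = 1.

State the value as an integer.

91091

@12  (12,9):1320·11+18150→32670, (12,10):55·11+1320→1925, (12,11):1·11+55→66
@13  (13,10):1925·12+32670→55770, (13,11):66·12+1925→2717
@14  (14,11):2717·13+55770→91091
Read c(14,11) = 91091.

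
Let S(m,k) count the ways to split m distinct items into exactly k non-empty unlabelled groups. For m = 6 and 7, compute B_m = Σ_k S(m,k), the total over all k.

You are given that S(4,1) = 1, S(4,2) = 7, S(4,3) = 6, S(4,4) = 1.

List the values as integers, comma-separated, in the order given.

203, 877

[5] T[5,1]:1*1+0=1 · T[5,2]:2*7+1=15 · T[5,3]:3*6+7=25 · T[5,4]:4*1+6=10 · T[5,5]:5*0+1=1
[6] T[6,1]:1*1+0=1 · T[6,2]:2*15+1=31 · T[6,3]:3*25+15=90 · T[6,4]:4*10+25=65 · T[6,5]:5*1+10=15 · T[6,6]:6*0+1=1
[7] T[7,1]:1*1+0=1 · T[7,2]:2*31+1=63 · T[7,3]:3*90+31=301 · T[7,4]:4*65+90=350 · T[7,5]:5*15+65=140 · T[7,6]:6*1+15=21 · T[7,7]:7*0+1=1
B_6 = ΣS(6,k) = 1+31+90+65+15+1 = 203
B_7 = ΣS(7,k) = 1+63+301+350+140+21+1 = 877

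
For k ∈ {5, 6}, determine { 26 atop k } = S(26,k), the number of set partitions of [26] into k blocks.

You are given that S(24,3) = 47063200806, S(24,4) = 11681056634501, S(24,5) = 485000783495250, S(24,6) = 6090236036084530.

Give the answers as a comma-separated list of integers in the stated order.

[25] T[25,4]:4*11681056634501+47063200806=46771289738810 · T[25,5]:5*485000783495250+11681056634501=2436684974110751 · T[25,6]:6*6090236036084530+485000783495250=37026417000002430
[26] T[26,5]:5*2436684974110751+46771289738810=12230196160292565 · T[26,6]:6*37026417000002430+2436684974110751=224595186974125331
Read S(26,5) = 12230196160292565, S(26,6) = 224595186974125331.

12230196160292565, 224595186974125331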